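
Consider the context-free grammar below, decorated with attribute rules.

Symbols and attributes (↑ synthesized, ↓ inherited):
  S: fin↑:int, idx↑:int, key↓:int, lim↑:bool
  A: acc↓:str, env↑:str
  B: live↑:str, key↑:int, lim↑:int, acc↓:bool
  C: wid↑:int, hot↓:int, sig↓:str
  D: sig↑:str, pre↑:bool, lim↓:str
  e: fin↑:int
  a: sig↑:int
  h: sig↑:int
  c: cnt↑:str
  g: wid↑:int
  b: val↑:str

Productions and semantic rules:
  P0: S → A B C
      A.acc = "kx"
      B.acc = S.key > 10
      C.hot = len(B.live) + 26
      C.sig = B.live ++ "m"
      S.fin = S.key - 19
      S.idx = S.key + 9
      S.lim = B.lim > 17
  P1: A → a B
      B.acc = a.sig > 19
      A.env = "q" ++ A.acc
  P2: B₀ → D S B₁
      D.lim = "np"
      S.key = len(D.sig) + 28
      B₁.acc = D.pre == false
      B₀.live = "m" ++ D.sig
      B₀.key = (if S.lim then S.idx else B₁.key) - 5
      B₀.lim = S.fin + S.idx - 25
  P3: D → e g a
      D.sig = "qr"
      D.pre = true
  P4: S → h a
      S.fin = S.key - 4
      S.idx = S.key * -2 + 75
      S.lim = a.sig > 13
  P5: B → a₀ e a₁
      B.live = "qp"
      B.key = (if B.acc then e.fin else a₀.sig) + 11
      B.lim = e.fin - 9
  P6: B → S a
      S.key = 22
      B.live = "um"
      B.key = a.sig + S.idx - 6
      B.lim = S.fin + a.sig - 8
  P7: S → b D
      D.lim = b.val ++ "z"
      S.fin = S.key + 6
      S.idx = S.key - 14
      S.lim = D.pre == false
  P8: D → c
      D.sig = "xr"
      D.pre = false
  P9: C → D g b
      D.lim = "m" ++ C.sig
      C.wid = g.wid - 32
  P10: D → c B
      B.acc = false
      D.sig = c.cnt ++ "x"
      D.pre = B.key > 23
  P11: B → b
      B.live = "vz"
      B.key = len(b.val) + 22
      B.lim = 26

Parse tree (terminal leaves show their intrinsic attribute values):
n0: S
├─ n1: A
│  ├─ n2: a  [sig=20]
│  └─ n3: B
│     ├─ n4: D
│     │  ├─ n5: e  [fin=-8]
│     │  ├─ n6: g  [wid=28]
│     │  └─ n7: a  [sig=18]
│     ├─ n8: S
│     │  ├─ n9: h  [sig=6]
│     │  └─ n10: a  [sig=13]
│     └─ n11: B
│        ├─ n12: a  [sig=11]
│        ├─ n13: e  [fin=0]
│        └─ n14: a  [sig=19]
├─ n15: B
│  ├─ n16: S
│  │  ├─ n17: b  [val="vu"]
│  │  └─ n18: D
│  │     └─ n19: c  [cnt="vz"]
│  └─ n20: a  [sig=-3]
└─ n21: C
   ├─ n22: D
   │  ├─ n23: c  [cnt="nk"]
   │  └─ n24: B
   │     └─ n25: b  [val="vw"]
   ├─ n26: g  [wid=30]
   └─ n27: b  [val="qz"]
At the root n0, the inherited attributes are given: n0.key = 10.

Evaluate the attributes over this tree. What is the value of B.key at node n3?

17

1. n0.key = 10  [given at root]
2. n1.acc = "kx"  ["kx"]
3. n2.sig = 20  [terminal]
4. n3.acc = true  [a.sig > 19]
5. n4.lim = "np"  ["np"]
6. n5.fin = -8  [terminal]
7. n6.wid = 28  [terminal]
8. n7.sig = 18  [terminal]
9. n4.sig = "qr"  ["qr"]
10. n4.pre = true  [true]
11. n8.key = 30  [len(D.sig) + 28]
12. n9.sig = 6  [terminal]
13. n10.sig = 13  [terminal]
14. n8.fin = 26  [S.key - 4]
15. n8.idx = 15  [S.key * -2 + 75]
16. n8.lim = false  [a.sig > 13]
17. n11.acc = false  [D.pre == false]
18. n12.sig = 11  [terminal]
19. n13.fin = 0  [terminal]
20. n14.sig = 19  [terminal]
21. n11.live = "qp"  ["qp"]
22. n11.key = 22  [(if B.acc then e.fin else a₀.sig) + 11]
23. n11.lim = -9  [e.fin - 9]
24. n3.live = "mqr"  ["m" ++ D.sig]
25. n3.key = 17  [(if S.lim then S.idx else B₁.key) - 5]
26. n3.lim = 16  [S.fin + S.idx - 25]
27. n1.env = "qkx"  ["q" ++ A.acc]
28. n15.acc = false  [S.key > 10]
29. n16.key = 22  [22]
30. n17.val = "vu"  [terminal]
31. n18.lim = "vuz"  [b.val ++ "z"]
32. n19.cnt = "vz"  [terminal]
33. n18.sig = "xr"  ["xr"]
34. n18.pre = false  [false]
35. n16.fin = 28  [S.key + 6]
36. n16.idx = 8  [S.key - 14]
37. n16.lim = true  [D.pre == false]
38. n20.sig = -3  [terminal]
39. n15.live = "um"  ["um"]
40. n15.key = -1  [a.sig + S.idx - 6]
41. n15.lim = 17  [S.fin + a.sig - 8]
42. n21.hot = 28  [len(B.live) + 26]
43. n21.sig = "umm"  [B.live ++ "m"]
44. n22.lim = "mumm"  ["m" ++ C.sig]
45. n23.cnt = "nk"  [terminal]
46. n24.acc = false  [false]
47. n25.val = "vw"  [terminal]
48. n24.live = "vz"  ["vz"]
49. n24.key = 24  [len(b.val) + 22]
50. n24.lim = 26  [26]
51. n22.sig = "nkx"  [c.cnt ++ "x"]
52. n22.pre = true  [B.key > 23]
53. n26.wid = 30  [terminal]
54. n27.val = "qz"  [terminal]
55. n21.wid = -2  [g.wid - 32]
56. n0.fin = -9  [S.key - 19]
57. n0.idx = 19  [S.key + 9]
58. n0.lim = false  [B.lim > 17]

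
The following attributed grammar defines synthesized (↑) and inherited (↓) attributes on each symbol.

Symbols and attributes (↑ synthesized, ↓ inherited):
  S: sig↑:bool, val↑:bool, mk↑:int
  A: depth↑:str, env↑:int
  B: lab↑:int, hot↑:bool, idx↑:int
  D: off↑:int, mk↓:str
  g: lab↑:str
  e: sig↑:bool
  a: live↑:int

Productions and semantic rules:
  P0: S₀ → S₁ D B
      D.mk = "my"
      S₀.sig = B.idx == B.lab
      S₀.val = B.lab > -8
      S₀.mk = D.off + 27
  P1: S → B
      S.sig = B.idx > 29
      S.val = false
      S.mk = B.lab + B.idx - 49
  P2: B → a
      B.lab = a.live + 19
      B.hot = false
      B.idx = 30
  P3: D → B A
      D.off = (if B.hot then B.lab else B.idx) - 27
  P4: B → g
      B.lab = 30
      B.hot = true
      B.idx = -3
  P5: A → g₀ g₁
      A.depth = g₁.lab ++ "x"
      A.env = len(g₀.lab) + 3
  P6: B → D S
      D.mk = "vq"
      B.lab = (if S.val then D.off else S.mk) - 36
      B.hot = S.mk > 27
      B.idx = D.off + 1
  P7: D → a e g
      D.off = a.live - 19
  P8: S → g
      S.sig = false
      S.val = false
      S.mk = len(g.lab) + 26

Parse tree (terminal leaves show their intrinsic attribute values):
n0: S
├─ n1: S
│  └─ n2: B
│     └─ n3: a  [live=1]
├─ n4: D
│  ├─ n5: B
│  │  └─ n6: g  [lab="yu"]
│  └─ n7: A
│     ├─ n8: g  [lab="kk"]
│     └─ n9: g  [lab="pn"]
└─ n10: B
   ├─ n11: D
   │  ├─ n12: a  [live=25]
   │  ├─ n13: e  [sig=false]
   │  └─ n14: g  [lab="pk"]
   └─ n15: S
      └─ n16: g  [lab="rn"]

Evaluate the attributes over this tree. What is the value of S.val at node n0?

1. n3.live = 1  [terminal]
2. n2.lab = 20  [a.live + 19]
3. n2.hot = false  [false]
4. n2.idx = 30  [30]
5. n1.sig = true  [B.idx > 29]
6. n1.val = false  [false]
7. n1.mk = 1  [B.lab + B.idx - 49]
8. n4.mk = "my"  ["my"]
9. n6.lab = "yu"  [terminal]
10. n5.lab = 30  [30]
11. n5.hot = true  [true]
12. n5.idx = -3  [-3]
13. n8.lab = "kk"  [terminal]
14. n9.lab = "pn"  [terminal]
15. n7.depth = "pnx"  [g₁.lab ++ "x"]
16. n7.env = 5  [len(g₀.lab) + 3]
17. n4.off = 3  [(if B.hot then B.lab else B.idx) - 27]
18. n11.mk = "vq"  ["vq"]
19. n12.live = 25  [terminal]
20. n13.sig = false  [terminal]
21. n14.lab = "pk"  [terminal]
22. n11.off = 6  [a.live - 19]
23. n16.lab = "rn"  [terminal]
24. n15.sig = false  [false]
25. n15.val = false  [false]
26. n15.mk = 28  [len(g.lab) + 26]
27. n10.lab = -8  [(if S.val then D.off else S.mk) - 36]
28. n10.hot = true  [S.mk > 27]
29. n10.idx = 7  [D.off + 1]
30. n0.sig = false  [B.idx == B.lab]
31. n0.val = false  [B.lab > -8]
32. n0.mk = 30  [D.off + 27]

false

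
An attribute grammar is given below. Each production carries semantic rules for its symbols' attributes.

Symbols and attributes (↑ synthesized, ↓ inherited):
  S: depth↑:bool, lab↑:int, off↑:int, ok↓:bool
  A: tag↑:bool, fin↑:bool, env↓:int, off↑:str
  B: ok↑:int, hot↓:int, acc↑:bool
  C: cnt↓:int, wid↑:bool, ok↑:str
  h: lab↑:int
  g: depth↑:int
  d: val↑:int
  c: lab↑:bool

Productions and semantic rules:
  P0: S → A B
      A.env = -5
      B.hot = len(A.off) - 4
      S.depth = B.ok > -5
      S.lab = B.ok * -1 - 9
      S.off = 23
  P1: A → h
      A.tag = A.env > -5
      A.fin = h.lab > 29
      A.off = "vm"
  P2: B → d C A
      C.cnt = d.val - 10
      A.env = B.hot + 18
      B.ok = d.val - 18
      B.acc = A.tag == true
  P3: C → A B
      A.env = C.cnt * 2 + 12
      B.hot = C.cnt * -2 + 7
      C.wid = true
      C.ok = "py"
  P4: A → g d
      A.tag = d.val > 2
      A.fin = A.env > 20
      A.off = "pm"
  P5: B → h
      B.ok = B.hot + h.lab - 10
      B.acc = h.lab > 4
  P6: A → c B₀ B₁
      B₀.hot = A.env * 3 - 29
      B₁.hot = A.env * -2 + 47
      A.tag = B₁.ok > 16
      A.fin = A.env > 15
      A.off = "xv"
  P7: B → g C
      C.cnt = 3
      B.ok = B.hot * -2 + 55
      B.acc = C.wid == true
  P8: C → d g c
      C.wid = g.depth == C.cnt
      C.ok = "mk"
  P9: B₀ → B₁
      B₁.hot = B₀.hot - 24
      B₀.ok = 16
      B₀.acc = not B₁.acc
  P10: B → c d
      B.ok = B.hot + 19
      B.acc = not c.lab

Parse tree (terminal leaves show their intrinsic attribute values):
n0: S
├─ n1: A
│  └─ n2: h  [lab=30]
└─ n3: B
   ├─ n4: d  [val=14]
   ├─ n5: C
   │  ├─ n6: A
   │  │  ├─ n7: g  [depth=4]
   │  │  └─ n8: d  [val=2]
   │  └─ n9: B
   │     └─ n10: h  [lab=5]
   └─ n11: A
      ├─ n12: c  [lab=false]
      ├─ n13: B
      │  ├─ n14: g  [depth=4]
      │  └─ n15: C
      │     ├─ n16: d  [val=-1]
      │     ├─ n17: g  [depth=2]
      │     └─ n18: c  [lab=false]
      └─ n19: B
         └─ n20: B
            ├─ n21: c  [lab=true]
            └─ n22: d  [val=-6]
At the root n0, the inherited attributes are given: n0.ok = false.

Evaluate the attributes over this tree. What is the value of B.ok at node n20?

10

1. n0.ok = false  [given at root]
2. n1.env = -5  [-5]
3. n2.lab = 30  [terminal]
4. n1.tag = false  [A.env > -5]
5. n1.fin = true  [h.lab > 29]
6. n1.off = "vm"  ["vm"]
7. n3.hot = -2  [len(A.off) - 4]
8. n4.val = 14  [terminal]
9. n5.cnt = 4  [d.val - 10]
10. n6.env = 20  [C.cnt * 2 + 12]
11. n7.depth = 4  [terminal]
12. n8.val = 2  [terminal]
13. n6.tag = false  [d.val > 2]
14. n6.fin = false  [A.env > 20]
15. n6.off = "pm"  ["pm"]
16. n9.hot = -1  [C.cnt * -2 + 7]
17. n10.lab = 5  [terminal]
18. n9.ok = -6  [B.hot + h.lab - 10]
19. n9.acc = true  [h.lab > 4]
20. n5.wid = true  [true]
21. n5.ok = "py"  ["py"]
22. n11.env = 16  [B.hot + 18]
23. n12.lab = false  [terminal]
24. n13.hot = 19  [A.env * 3 - 29]
25. n14.depth = 4  [terminal]
26. n15.cnt = 3  [3]
27. n16.val = -1  [terminal]
28. n17.depth = 2  [terminal]
29. n18.lab = false  [terminal]
30. n15.wid = false  [g.depth == C.cnt]
31. n15.ok = "mk"  ["mk"]
32. n13.ok = 17  [B.hot * -2 + 55]
33. n13.acc = false  [C.wid == true]
34. n19.hot = 15  [A.env * -2 + 47]
35. n20.hot = -9  [B₀.hot - 24]
36. n21.lab = true  [terminal]
37. n22.val = -6  [terminal]
38. n20.ok = 10  [B.hot + 19]
39. n20.acc = false  [not c.lab]
40. n19.ok = 16  [16]
41. n19.acc = true  [not B₁.acc]
42. n11.tag = false  [B₁.ok > 16]
43. n11.fin = true  [A.env > 15]
44. n11.off = "xv"  ["xv"]
45. n3.ok = -4  [d.val - 18]
46. n3.acc = false  [A.tag == true]
47. n0.depth = true  [B.ok > -5]
48. n0.lab = -5  [B.ok * -1 - 9]
49. n0.off = 23  [23]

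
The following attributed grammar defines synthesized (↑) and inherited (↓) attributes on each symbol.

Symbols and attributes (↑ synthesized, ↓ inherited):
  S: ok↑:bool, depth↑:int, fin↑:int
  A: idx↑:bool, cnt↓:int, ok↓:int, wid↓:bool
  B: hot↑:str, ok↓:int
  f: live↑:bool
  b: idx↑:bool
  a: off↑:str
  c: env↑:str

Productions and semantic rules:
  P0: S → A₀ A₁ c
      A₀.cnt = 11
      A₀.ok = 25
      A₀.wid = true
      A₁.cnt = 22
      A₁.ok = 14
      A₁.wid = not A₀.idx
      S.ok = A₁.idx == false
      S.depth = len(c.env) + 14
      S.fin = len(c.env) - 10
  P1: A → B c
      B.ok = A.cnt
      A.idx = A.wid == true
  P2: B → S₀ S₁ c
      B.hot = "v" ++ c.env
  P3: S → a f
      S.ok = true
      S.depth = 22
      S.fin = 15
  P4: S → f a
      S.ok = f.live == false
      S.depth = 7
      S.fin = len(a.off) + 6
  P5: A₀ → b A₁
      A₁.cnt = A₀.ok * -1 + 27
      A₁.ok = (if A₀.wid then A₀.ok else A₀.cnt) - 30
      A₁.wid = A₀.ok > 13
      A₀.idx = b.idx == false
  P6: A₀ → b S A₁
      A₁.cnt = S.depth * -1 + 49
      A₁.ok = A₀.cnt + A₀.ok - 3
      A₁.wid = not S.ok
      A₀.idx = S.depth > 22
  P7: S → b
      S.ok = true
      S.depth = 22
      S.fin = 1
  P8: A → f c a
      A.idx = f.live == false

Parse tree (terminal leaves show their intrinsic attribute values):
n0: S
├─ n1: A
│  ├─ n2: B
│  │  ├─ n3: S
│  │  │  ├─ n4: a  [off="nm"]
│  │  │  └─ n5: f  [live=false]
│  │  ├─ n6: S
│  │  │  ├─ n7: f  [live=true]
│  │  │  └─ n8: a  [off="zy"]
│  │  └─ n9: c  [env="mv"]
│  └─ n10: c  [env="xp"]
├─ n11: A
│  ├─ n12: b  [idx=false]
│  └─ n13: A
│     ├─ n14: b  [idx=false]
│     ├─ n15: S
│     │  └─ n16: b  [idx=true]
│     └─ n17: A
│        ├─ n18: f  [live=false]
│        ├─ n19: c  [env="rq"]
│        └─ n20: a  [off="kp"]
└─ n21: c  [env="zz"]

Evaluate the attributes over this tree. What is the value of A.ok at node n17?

1. n1.cnt = 11  [11]
2. n1.ok = 25  [25]
3. n1.wid = true  [true]
4. n2.ok = 11  [A.cnt]
5. n4.off = "nm"  [terminal]
6. n5.live = false  [terminal]
7. n3.ok = true  [true]
8. n3.depth = 22  [22]
9. n3.fin = 15  [15]
10. n7.live = true  [terminal]
11. n8.off = "zy"  [terminal]
12. n6.ok = false  [f.live == false]
13. n6.depth = 7  [7]
14. n6.fin = 8  [len(a.off) + 6]
15. n9.env = "mv"  [terminal]
16. n2.hot = "vmv"  ["v" ++ c.env]
17. n10.env = "xp"  [terminal]
18. n1.idx = true  [A.wid == true]
19. n11.cnt = 22  [22]
20. n11.ok = 14  [14]
21. n11.wid = false  [not A₀.idx]
22. n12.idx = false  [terminal]
23. n13.cnt = 13  [A₀.ok * -1 + 27]
24. n13.ok = -8  [(if A₀.wid then A₀.ok else A₀.cnt) - 30]
25. n13.wid = true  [A₀.ok > 13]
26. n14.idx = false  [terminal]
27. n16.idx = true  [terminal]
28. n15.ok = true  [true]
29. n15.depth = 22  [22]
30. n15.fin = 1  [1]
31. n17.cnt = 27  [S.depth * -1 + 49]
32. n17.ok = 2  [A₀.cnt + A₀.ok - 3]
33. n17.wid = false  [not S.ok]
34. n18.live = false  [terminal]
35. n19.env = "rq"  [terminal]
36. n20.off = "kp"  [terminal]
37. n17.idx = true  [f.live == false]
38. n13.idx = false  [S.depth > 22]
39. n11.idx = true  [b.idx == false]
40. n21.env = "zz"  [terminal]
41. n0.ok = false  [A₁.idx == false]
42. n0.depth = 16  [len(c.env) + 14]
43. n0.fin = -8  [len(c.env) - 10]

2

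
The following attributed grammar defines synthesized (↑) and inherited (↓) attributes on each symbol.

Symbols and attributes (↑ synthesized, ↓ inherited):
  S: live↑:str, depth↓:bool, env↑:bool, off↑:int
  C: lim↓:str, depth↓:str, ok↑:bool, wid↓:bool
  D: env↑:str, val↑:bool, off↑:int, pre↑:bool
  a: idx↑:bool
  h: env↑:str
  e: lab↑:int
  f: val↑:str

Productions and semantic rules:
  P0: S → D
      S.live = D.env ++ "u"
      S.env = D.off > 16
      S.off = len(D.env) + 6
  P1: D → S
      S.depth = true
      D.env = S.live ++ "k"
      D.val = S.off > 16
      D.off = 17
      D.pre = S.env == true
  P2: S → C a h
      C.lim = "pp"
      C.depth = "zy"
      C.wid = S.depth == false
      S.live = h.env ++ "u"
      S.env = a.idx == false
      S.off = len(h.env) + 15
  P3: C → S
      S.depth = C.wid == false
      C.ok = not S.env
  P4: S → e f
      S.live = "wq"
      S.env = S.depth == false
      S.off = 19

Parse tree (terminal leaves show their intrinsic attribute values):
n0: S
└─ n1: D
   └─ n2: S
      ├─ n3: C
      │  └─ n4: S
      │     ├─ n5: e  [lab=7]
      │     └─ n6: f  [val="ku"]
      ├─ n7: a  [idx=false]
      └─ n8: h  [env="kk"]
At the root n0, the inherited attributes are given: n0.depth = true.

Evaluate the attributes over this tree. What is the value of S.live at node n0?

1. n0.depth = true  [given at root]
2. n2.depth = true  [true]
3. n3.lim = "pp"  ["pp"]
4. n3.depth = "zy"  ["zy"]
5. n3.wid = false  [S.depth == false]
6. n4.depth = true  [C.wid == false]
7. n5.lab = 7  [terminal]
8. n6.val = "ku"  [terminal]
9. n4.live = "wq"  ["wq"]
10. n4.env = false  [S.depth == false]
11. n4.off = 19  [19]
12. n3.ok = true  [not S.env]
13. n7.idx = false  [terminal]
14. n8.env = "kk"  [terminal]
15. n2.live = "kku"  [h.env ++ "u"]
16. n2.env = true  [a.idx == false]
17. n2.off = 17  [len(h.env) + 15]
18. n1.env = "kkuk"  [S.live ++ "k"]
19. n1.val = true  [S.off > 16]
20. n1.off = 17  [17]
21. n1.pre = true  [S.env == true]
22. n0.live = "kkuku"  [D.env ++ "u"]
23. n0.env = true  [D.off > 16]
24. n0.off = 10  [len(D.env) + 6]

"kkuku"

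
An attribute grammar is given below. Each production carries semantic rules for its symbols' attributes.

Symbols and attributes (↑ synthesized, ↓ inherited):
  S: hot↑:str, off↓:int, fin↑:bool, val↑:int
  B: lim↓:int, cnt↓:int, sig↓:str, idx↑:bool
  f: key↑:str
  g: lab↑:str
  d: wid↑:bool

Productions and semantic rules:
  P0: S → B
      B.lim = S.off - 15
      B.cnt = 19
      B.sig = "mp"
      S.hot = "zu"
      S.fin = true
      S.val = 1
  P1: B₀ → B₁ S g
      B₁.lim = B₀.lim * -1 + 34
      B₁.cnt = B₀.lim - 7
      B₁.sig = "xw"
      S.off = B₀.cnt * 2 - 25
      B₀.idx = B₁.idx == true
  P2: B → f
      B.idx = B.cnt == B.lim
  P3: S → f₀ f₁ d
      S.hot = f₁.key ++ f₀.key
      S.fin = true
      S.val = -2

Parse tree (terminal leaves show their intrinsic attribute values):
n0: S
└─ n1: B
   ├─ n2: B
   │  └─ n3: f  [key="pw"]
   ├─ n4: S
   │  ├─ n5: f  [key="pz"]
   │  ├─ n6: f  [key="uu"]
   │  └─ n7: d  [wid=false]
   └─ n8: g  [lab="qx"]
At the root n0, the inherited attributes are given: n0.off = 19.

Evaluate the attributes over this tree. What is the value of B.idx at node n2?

1. n0.off = 19  [given at root]
2. n1.lim = 4  [S.off - 15]
3. n1.cnt = 19  [19]
4. n1.sig = "mp"  ["mp"]
5. n2.lim = 30  [B₀.lim * -1 + 34]
6. n2.cnt = -3  [B₀.lim - 7]
7. n2.sig = "xw"  ["xw"]
8. n3.key = "pw"  [terminal]
9. n2.idx = false  [B.cnt == B.lim]
10. n4.off = 13  [B₀.cnt * 2 - 25]
11. n5.key = "pz"  [terminal]
12. n6.key = "uu"  [terminal]
13. n7.wid = false  [terminal]
14. n4.hot = "uupz"  [f₁.key ++ f₀.key]
15. n4.fin = true  [true]
16. n4.val = -2  [-2]
17. n8.lab = "qx"  [terminal]
18. n1.idx = false  [B₁.idx == true]
19. n0.hot = "zu"  ["zu"]
20. n0.fin = true  [true]
21. n0.val = 1  [1]

false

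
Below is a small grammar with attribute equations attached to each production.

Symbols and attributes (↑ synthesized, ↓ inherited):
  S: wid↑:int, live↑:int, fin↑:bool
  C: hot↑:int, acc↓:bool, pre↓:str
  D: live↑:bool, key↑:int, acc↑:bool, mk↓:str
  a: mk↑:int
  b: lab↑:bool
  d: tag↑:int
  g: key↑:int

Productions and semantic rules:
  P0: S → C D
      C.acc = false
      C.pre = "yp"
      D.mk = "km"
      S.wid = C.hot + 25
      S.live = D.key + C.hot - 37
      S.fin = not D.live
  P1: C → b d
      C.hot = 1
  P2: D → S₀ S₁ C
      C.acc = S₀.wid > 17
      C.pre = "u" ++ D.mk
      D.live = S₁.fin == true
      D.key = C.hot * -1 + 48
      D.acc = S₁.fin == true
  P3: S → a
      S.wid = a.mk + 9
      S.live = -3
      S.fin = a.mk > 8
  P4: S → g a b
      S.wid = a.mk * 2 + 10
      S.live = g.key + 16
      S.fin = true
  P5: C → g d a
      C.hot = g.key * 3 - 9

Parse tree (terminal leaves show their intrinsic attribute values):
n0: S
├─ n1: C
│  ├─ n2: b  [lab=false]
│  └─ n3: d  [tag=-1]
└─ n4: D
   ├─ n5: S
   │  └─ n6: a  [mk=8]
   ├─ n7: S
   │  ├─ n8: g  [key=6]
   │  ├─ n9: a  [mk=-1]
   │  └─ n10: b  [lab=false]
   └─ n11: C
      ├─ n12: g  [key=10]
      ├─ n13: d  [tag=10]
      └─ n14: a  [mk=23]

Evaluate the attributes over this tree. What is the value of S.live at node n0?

1. n1.acc = false  [false]
2. n1.pre = "yp"  ["yp"]
3. n2.lab = false  [terminal]
4. n3.tag = -1  [terminal]
5. n1.hot = 1  [1]
6. n4.mk = "km"  ["km"]
7. n6.mk = 8  [terminal]
8. n5.wid = 17  [a.mk + 9]
9. n5.live = -3  [-3]
10. n5.fin = false  [a.mk > 8]
11. n8.key = 6  [terminal]
12. n9.mk = -1  [terminal]
13. n10.lab = false  [terminal]
14. n7.wid = 8  [a.mk * 2 + 10]
15. n7.live = 22  [g.key + 16]
16. n7.fin = true  [true]
17. n11.acc = false  [S₀.wid > 17]
18. n11.pre = "ukm"  ["u" ++ D.mk]
19. n12.key = 10  [terminal]
20. n13.tag = 10  [terminal]
21. n14.mk = 23  [terminal]
22. n11.hot = 21  [g.key * 3 - 9]
23. n4.live = true  [S₁.fin == true]
24. n4.key = 27  [C.hot * -1 + 48]
25. n4.acc = true  [S₁.fin == true]
26. n0.wid = 26  [C.hot + 25]
27. n0.live = -9  [D.key + C.hot - 37]
28. n0.fin = false  [not D.live]

-9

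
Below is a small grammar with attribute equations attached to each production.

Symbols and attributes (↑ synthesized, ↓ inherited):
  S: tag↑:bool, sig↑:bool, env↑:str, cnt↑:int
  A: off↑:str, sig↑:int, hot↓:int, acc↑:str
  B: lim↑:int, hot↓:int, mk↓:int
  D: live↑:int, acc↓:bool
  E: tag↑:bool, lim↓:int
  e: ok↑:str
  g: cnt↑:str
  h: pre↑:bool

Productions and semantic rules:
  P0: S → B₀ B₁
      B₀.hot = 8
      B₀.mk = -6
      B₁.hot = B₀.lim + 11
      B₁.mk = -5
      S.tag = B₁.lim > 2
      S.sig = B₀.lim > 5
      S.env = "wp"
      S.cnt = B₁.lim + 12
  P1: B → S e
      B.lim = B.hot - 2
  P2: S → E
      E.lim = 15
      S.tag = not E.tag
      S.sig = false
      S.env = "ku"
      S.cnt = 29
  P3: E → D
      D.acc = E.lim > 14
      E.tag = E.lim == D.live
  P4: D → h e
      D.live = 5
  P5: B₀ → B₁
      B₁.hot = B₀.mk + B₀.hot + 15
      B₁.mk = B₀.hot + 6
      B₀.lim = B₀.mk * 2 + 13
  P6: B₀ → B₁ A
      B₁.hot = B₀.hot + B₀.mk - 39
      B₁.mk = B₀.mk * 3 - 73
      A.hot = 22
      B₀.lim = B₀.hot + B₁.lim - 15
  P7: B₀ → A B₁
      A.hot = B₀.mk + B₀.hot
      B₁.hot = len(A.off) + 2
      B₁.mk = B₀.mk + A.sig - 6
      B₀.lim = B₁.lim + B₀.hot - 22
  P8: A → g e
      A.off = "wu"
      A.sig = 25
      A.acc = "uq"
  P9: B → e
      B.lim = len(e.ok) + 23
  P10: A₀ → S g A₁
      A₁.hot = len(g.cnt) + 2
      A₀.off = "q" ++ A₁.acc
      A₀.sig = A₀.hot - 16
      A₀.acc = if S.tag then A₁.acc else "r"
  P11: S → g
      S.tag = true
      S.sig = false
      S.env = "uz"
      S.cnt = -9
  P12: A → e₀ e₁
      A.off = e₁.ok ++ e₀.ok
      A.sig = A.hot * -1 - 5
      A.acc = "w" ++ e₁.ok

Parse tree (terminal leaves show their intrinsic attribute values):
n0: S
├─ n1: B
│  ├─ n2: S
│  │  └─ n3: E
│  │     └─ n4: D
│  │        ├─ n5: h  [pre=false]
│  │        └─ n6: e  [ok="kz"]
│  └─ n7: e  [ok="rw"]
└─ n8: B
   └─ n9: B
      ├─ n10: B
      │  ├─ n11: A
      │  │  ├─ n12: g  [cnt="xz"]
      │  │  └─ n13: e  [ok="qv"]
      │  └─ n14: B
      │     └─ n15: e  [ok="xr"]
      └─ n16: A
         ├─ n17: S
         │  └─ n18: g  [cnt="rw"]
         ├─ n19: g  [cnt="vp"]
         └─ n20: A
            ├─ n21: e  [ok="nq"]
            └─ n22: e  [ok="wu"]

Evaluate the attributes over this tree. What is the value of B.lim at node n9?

26

1. n1.hot = 8  [8]
2. n1.mk = -6  [-6]
3. n3.lim = 15  [15]
4. n4.acc = true  [E.lim > 14]
5. n5.pre = false  [terminal]
6. n6.ok = "kz"  [terminal]
7. n4.live = 5  [5]
8. n3.tag = false  [E.lim == D.live]
9. n2.tag = true  [not E.tag]
10. n2.sig = false  [false]
11. n2.env = "ku"  ["ku"]
12. n2.cnt = 29  [29]
13. n7.ok = "rw"  [terminal]
14. n1.lim = 6  [B.hot - 2]
15. n8.hot = 17  [B₀.lim + 11]
16. n8.mk = -5  [-5]
17. n9.hot = 27  [B₀.mk + B₀.hot + 15]
18. n9.mk = 23  [B₀.hot + 6]
19. n10.hot = 11  [B₀.hot + B₀.mk - 39]
20. n10.mk = -4  [B₀.mk * 3 - 73]
21. n11.hot = 7  [B₀.mk + B₀.hot]
22. n12.cnt = "xz"  [terminal]
23. n13.ok = "qv"  [terminal]
24. n11.off = "wu"  ["wu"]
25. n11.sig = 25  [25]
26. n11.acc = "uq"  ["uq"]
27. n14.hot = 4  [len(A.off) + 2]
28. n14.mk = 15  [B₀.mk + A.sig - 6]
29. n15.ok = "xr"  [terminal]
30. n14.lim = 25  [len(e.ok) + 23]
31. n10.lim = 14  [B₁.lim + B₀.hot - 22]
32. n16.hot = 22  [22]
33. n18.cnt = "rw"  [terminal]
34. n17.tag = true  [true]
35. n17.sig = false  [false]
36. n17.env = "uz"  ["uz"]
37. n17.cnt = -9  [-9]
38. n19.cnt = "vp"  [terminal]
39. n20.hot = 4  [len(g.cnt) + 2]
40. n21.ok = "nq"  [terminal]
41. n22.ok = "wu"  [terminal]
42. n20.off = "wunq"  [e₁.ok ++ e₀.ok]
43. n20.sig = -9  [A.hot * -1 - 5]
44. n20.acc = "wwu"  ["w" ++ e₁.ok]
45. n16.off = "qwwu"  ["q" ++ A₁.acc]
46. n16.sig = 6  [A₀.hot - 16]
47. n16.acc = "wwu"  [if S.tag then A₁.acc else "r"]
48. n9.lim = 26  [B₀.hot + B₁.lim - 15]
49. n8.lim = 3  [B₀.mk * 2 + 13]
50. n0.tag = true  [B₁.lim > 2]
51. n0.sig = true  [B₀.lim > 5]
52. n0.env = "wp"  ["wp"]
53. n0.cnt = 15  [B₁.lim + 12]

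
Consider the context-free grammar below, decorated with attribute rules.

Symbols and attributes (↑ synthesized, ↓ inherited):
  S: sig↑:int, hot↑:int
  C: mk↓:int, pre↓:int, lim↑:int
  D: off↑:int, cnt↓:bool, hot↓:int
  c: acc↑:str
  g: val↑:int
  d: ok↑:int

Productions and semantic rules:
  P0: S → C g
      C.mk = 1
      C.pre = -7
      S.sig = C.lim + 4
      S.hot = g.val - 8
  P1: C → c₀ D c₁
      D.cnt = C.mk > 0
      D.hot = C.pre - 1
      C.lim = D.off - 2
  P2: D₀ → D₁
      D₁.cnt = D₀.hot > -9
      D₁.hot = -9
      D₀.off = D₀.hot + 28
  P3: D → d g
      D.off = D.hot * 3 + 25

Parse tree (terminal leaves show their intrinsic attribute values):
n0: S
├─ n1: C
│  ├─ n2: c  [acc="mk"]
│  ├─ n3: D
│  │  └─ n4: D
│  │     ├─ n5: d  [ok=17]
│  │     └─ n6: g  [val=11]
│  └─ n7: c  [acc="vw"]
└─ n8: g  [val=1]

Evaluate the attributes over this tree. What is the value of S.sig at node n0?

1. n1.mk = 1  [1]
2. n1.pre = -7  [-7]
3. n2.acc = "mk"  [terminal]
4. n3.cnt = true  [C.mk > 0]
5. n3.hot = -8  [C.pre - 1]
6. n4.cnt = true  [D₀.hot > -9]
7. n4.hot = -9  [-9]
8. n5.ok = 17  [terminal]
9. n6.val = 11  [terminal]
10. n4.off = -2  [D.hot * 3 + 25]
11. n3.off = 20  [D₀.hot + 28]
12. n7.acc = "vw"  [terminal]
13. n1.lim = 18  [D.off - 2]
14. n8.val = 1  [terminal]
15. n0.sig = 22  [C.lim + 4]
16. n0.hot = -7  [g.val - 8]

22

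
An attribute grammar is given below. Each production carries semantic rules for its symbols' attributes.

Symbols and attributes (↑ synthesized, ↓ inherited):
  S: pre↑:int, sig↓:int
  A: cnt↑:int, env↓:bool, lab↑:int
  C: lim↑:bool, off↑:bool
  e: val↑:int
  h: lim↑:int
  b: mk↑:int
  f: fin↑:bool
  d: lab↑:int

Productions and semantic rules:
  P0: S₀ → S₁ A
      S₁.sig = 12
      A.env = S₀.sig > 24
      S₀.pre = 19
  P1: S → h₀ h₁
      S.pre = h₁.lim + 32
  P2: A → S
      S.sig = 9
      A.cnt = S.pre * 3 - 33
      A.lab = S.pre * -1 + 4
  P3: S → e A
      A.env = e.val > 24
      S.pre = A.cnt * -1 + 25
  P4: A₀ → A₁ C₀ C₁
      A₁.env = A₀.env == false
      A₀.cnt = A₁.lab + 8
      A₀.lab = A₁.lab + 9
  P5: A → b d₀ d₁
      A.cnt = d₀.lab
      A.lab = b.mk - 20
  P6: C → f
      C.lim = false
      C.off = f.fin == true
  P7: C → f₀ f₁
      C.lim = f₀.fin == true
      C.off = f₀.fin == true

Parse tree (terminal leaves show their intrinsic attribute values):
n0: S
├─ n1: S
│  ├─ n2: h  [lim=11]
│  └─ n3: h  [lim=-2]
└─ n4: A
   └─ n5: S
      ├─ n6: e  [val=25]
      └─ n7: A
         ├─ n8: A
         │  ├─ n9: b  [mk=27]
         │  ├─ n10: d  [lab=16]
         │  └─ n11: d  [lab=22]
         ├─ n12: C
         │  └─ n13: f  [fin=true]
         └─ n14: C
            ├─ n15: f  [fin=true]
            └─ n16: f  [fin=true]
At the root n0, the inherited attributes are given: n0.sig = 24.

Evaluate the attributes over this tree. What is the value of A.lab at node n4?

-6

1. n0.sig = 24  [given at root]
2. n1.sig = 12  [12]
3. n2.lim = 11  [terminal]
4. n3.lim = -2  [terminal]
5. n1.pre = 30  [h₁.lim + 32]
6. n4.env = false  [S₀.sig > 24]
7. n5.sig = 9  [9]
8. n6.val = 25  [terminal]
9. n7.env = true  [e.val > 24]
10. n8.env = false  [A₀.env == false]
11. n9.mk = 27  [terminal]
12. n10.lab = 16  [terminal]
13. n11.lab = 22  [terminal]
14. n8.cnt = 16  [d₀.lab]
15. n8.lab = 7  [b.mk - 20]
16. n13.fin = true  [terminal]
17. n12.lim = false  [false]
18. n12.off = true  [f.fin == true]
19. n15.fin = true  [terminal]
20. n16.fin = true  [terminal]
21. n14.lim = true  [f₀.fin == true]
22. n14.off = true  [f₀.fin == true]
23. n7.cnt = 15  [A₁.lab + 8]
24. n7.lab = 16  [A₁.lab + 9]
25. n5.pre = 10  [A.cnt * -1 + 25]
26. n4.cnt = -3  [S.pre * 3 - 33]
27. n4.lab = -6  [S.pre * -1 + 4]
28. n0.pre = 19  [19]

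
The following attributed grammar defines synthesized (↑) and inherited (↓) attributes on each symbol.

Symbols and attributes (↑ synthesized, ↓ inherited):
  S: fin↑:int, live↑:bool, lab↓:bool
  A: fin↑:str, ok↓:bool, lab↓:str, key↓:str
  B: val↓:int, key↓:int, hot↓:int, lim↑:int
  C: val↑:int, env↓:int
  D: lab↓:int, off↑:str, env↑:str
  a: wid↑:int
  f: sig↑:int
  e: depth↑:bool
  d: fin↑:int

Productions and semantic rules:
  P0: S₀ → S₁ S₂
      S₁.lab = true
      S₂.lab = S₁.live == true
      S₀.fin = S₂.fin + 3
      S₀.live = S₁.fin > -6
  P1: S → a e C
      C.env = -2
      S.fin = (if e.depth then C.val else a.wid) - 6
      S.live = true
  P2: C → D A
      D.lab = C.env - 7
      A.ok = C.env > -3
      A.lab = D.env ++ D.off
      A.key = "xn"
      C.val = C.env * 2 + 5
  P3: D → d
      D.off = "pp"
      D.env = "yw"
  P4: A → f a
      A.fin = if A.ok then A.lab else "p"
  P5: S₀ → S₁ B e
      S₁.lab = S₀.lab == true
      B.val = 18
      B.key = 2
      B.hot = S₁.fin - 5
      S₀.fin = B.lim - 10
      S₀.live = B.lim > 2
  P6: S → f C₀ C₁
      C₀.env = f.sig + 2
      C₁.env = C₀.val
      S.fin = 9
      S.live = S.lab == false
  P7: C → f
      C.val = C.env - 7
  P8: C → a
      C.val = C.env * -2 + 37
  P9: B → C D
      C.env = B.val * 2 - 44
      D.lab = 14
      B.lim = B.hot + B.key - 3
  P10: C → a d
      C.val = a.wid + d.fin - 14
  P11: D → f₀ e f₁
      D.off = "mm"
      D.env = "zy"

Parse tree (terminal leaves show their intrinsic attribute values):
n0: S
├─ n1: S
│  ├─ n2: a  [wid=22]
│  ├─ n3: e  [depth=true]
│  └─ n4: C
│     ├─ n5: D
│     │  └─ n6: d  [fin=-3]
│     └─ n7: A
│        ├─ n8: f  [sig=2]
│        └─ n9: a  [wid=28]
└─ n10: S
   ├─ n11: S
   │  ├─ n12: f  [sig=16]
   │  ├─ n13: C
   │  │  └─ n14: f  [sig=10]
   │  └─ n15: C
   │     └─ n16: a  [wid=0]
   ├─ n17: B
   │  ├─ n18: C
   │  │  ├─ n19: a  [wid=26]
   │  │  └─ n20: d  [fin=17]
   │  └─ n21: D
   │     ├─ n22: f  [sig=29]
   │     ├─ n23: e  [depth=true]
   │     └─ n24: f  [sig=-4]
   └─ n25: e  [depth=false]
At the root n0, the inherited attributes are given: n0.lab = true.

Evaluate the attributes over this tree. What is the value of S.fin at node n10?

-7

1. n0.lab = true  [given at root]
2. n1.lab = true  [true]
3. n2.wid = 22  [terminal]
4. n3.depth = true  [terminal]
5. n4.env = -2  [-2]
6. n5.lab = -9  [C.env - 7]
7. n6.fin = -3  [terminal]
8. n5.off = "pp"  ["pp"]
9. n5.env = "yw"  ["yw"]
10. n7.ok = true  [C.env > -3]
11. n7.lab = "ywpp"  [D.env ++ D.off]
12. n7.key = "xn"  ["xn"]
13. n8.sig = 2  [terminal]
14. n9.wid = 28  [terminal]
15. n7.fin = "ywpp"  [if A.ok then A.lab else "p"]
16. n4.val = 1  [C.env * 2 + 5]
17. n1.fin = -5  [(if e.depth then C.val else a.wid) - 6]
18. n1.live = true  [true]
19. n10.lab = true  [S₁.live == true]
20. n11.lab = true  [S₀.lab == true]
21. n12.sig = 16  [terminal]
22. n13.env = 18  [f.sig + 2]
23. n14.sig = 10  [terminal]
24. n13.val = 11  [C.env - 7]
25. n15.env = 11  [C₀.val]
26. n16.wid = 0  [terminal]
27. n15.val = 15  [C.env * -2 + 37]
28. n11.fin = 9  [9]
29. n11.live = false  [S.lab == false]
30. n17.val = 18  [18]
31. n17.key = 2  [2]
32. n17.hot = 4  [S₁.fin - 5]
33. n18.env = -8  [B.val * 2 - 44]
34. n19.wid = 26  [terminal]
35. n20.fin = 17  [terminal]
36. n18.val = 29  [a.wid + d.fin - 14]
37. n21.lab = 14  [14]
38. n22.sig = 29  [terminal]
39. n23.depth = true  [terminal]
40. n24.sig = -4  [terminal]
41. n21.off = "mm"  ["mm"]
42. n21.env = "zy"  ["zy"]
43. n17.lim = 3  [B.hot + B.key - 3]
44. n25.depth = false  [terminal]
45. n10.fin = -7  [B.lim - 10]
46. n10.live = true  [B.lim > 2]
47. n0.fin = -4  [S₂.fin + 3]
48. n0.live = true  [S₁.fin > -6]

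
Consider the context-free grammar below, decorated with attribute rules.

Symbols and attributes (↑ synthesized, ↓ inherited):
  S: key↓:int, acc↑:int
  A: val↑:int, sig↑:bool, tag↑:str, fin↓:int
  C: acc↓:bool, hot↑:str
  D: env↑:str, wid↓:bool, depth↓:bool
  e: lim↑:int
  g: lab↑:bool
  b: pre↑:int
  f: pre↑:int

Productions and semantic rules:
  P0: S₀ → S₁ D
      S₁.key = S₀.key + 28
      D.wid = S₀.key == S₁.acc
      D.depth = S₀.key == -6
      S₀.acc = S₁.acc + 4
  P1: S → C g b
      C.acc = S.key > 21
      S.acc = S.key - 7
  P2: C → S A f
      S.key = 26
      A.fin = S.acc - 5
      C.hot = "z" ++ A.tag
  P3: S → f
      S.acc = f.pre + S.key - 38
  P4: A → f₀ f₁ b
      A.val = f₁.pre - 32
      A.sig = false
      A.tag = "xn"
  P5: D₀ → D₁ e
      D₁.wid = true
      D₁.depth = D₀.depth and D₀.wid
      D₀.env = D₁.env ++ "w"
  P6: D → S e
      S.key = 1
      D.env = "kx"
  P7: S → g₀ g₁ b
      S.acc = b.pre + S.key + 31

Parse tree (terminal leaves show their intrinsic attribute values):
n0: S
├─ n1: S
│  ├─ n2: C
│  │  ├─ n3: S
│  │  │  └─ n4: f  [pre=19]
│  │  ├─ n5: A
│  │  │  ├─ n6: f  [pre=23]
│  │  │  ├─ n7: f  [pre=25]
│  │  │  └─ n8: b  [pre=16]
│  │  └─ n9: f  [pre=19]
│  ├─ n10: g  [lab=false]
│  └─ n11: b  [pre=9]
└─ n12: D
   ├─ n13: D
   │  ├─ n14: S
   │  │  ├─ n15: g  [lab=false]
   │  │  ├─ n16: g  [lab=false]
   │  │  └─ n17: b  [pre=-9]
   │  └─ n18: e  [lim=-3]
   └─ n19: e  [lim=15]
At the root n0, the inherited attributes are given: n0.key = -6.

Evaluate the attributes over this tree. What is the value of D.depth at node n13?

false

1. n0.key = -6  [given at root]
2. n1.key = 22  [S₀.key + 28]
3. n2.acc = true  [S.key > 21]
4. n3.key = 26  [26]
5. n4.pre = 19  [terminal]
6. n3.acc = 7  [f.pre + S.key - 38]
7. n5.fin = 2  [S.acc - 5]
8. n6.pre = 23  [terminal]
9. n7.pre = 25  [terminal]
10. n8.pre = 16  [terminal]
11. n5.val = -7  [f₁.pre - 32]
12. n5.sig = false  [false]
13. n5.tag = "xn"  ["xn"]
14. n9.pre = 19  [terminal]
15. n2.hot = "zxn"  ["z" ++ A.tag]
16. n10.lab = false  [terminal]
17. n11.pre = 9  [terminal]
18. n1.acc = 15  [S.key - 7]
19. n12.wid = false  [S₀.key == S₁.acc]
20. n12.depth = true  [S₀.key == -6]
21. n13.wid = true  [true]
22. n13.depth = false  [D₀.depth and D₀.wid]
23. n14.key = 1  [1]
24. n15.lab = false  [terminal]
25. n16.lab = false  [terminal]
26. n17.pre = -9  [terminal]
27. n14.acc = 23  [b.pre + S.key + 31]
28. n18.lim = -3  [terminal]
29. n13.env = "kx"  ["kx"]
30. n19.lim = 15  [terminal]
31. n12.env = "kxw"  [D₁.env ++ "w"]
32. n0.acc = 19  [S₁.acc + 4]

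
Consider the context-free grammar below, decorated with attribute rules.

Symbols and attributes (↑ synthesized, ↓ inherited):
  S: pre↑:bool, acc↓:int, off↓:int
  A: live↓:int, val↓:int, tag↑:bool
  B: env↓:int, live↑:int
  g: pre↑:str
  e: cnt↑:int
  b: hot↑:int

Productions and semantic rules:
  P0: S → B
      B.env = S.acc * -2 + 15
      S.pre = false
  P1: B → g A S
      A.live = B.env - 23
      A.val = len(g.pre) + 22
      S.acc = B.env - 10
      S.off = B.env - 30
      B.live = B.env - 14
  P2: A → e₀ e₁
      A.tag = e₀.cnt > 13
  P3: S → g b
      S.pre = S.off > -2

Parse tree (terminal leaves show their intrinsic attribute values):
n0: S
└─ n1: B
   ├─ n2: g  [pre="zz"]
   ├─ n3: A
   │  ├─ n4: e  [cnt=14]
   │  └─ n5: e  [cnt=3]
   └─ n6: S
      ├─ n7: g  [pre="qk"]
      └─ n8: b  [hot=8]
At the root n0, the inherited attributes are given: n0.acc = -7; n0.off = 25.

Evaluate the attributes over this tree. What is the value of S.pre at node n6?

1. n0.acc = -7  [given at root]
2. n0.off = 25  [given at root]
3. n1.env = 29  [S.acc * -2 + 15]
4. n2.pre = "zz"  [terminal]
5. n3.live = 6  [B.env - 23]
6. n3.val = 24  [len(g.pre) + 22]
7. n4.cnt = 14  [terminal]
8. n5.cnt = 3  [terminal]
9. n3.tag = true  [e₀.cnt > 13]
10. n6.acc = 19  [B.env - 10]
11. n6.off = -1  [B.env - 30]
12. n7.pre = "qk"  [terminal]
13. n8.hot = 8  [terminal]
14. n6.pre = true  [S.off > -2]
15. n1.live = 15  [B.env - 14]
16. n0.pre = false  [false]

true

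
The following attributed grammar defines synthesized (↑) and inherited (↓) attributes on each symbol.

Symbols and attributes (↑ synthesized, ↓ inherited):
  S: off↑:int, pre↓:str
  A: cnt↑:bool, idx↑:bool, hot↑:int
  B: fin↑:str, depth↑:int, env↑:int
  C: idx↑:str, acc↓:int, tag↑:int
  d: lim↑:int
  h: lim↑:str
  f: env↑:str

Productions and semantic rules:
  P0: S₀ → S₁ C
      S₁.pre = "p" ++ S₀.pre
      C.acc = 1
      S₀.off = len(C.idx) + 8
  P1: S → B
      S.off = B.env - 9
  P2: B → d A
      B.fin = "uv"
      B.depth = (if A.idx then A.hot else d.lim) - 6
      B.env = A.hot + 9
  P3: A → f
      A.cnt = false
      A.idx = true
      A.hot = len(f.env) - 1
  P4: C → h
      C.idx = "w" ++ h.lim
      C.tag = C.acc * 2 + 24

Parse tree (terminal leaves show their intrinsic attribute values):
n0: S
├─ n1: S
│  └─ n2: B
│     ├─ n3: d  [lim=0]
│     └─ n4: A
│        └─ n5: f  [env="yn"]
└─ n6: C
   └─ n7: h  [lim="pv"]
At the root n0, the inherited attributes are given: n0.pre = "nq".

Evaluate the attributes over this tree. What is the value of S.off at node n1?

1

1. n0.pre = "nq"  [given at root]
2. n1.pre = "pnq"  ["p" ++ S₀.pre]
3. n3.lim = 0  [terminal]
4. n5.env = "yn"  [terminal]
5. n4.cnt = false  [false]
6. n4.idx = true  [true]
7. n4.hot = 1  [len(f.env) - 1]
8. n2.fin = "uv"  ["uv"]
9. n2.depth = -5  [(if A.idx then A.hot else d.lim) - 6]
10. n2.env = 10  [A.hot + 9]
11. n1.off = 1  [B.env - 9]
12. n6.acc = 1  [1]
13. n7.lim = "pv"  [terminal]
14. n6.idx = "wpv"  ["w" ++ h.lim]
15. n6.tag = 26  [C.acc * 2 + 24]
16. n0.off = 11  [len(C.idx) + 8]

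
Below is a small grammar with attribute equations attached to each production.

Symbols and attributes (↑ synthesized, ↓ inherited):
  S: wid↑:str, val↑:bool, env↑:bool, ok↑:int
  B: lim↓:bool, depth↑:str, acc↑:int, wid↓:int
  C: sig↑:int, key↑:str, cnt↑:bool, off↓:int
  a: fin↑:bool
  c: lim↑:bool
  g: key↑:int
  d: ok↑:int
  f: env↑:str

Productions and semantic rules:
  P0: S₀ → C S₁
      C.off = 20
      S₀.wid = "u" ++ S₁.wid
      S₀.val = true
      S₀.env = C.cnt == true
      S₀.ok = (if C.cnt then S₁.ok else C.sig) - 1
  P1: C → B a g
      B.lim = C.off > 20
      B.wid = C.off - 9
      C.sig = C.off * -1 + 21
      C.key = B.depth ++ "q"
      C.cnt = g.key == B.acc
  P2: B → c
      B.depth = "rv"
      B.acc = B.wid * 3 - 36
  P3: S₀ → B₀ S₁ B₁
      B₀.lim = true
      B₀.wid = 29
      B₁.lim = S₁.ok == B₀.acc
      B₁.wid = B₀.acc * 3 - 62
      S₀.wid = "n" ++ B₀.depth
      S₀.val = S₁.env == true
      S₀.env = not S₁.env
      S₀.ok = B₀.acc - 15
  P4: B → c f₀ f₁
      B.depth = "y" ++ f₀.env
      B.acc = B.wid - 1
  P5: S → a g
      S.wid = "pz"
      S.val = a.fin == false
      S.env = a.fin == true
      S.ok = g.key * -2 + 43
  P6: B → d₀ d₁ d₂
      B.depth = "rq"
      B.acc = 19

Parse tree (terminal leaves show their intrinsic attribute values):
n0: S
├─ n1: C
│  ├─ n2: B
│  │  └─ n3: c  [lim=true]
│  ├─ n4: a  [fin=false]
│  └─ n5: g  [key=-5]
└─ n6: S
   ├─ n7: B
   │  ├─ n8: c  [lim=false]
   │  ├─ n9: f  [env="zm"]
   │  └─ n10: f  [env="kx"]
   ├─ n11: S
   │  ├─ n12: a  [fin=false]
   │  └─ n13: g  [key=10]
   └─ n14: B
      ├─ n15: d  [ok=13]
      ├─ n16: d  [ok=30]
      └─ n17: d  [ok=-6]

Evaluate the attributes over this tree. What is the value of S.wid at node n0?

"unyzm"

1. n1.off = 20  [20]
2. n2.lim = false  [C.off > 20]
3. n2.wid = 11  [C.off - 9]
4. n3.lim = true  [terminal]
5. n2.depth = "rv"  ["rv"]
6. n2.acc = -3  [B.wid * 3 - 36]
7. n4.fin = false  [terminal]
8. n5.key = -5  [terminal]
9. n1.sig = 1  [C.off * -1 + 21]
10. n1.key = "rvq"  [B.depth ++ "q"]
11. n1.cnt = false  [g.key == B.acc]
12. n7.lim = true  [true]
13. n7.wid = 29  [29]
14. n8.lim = false  [terminal]
15. n9.env = "zm"  [terminal]
16. n10.env = "kx"  [terminal]
17. n7.depth = "yzm"  ["y" ++ f₀.env]
18. n7.acc = 28  [B.wid - 1]
19. n12.fin = false  [terminal]
20. n13.key = 10  [terminal]
21. n11.wid = "pz"  ["pz"]
22. n11.val = true  [a.fin == false]
23. n11.env = false  [a.fin == true]
24. n11.ok = 23  [g.key * -2 + 43]
25. n14.lim = false  [S₁.ok == B₀.acc]
26. n14.wid = 22  [B₀.acc * 3 - 62]
27. n15.ok = 13  [terminal]
28. n16.ok = 30  [terminal]
29. n17.ok = -6  [terminal]
30. n14.depth = "rq"  ["rq"]
31. n14.acc = 19  [19]
32. n6.wid = "nyzm"  ["n" ++ B₀.depth]
33. n6.val = false  [S₁.env == true]
34. n6.env = true  [not S₁.env]
35. n6.ok = 13  [B₀.acc - 15]
36. n0.wid = "unyzm"  ["u" ++ S₁.wid]
37. n0.val = true  [true]
38. n0.env = false  [C.cnt == true]
39. n0.ok = 0  [(if C.cnt then S₁.ok else C.sig) - 1]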